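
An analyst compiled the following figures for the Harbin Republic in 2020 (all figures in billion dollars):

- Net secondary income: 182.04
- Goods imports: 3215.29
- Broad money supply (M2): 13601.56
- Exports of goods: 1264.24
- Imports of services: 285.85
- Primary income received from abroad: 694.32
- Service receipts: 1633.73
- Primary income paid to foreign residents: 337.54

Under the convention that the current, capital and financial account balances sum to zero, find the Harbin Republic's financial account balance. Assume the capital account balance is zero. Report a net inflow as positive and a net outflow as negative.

Goods balance = 1264.24 - 3215.29 = -1951.05
Services balance = 1633.73 - 285.85 = 1347.88
Trade balance (goods + services) = -1951.05 + 1347.88 = -603.17
Net primary income = 694.32 - 337.54 = 356.78
Net secondary income = 182.04
Current account = -603.17 + 356.78 + 182.04 = -64.35
Financial account = -(-64.35) = 64.35

64.35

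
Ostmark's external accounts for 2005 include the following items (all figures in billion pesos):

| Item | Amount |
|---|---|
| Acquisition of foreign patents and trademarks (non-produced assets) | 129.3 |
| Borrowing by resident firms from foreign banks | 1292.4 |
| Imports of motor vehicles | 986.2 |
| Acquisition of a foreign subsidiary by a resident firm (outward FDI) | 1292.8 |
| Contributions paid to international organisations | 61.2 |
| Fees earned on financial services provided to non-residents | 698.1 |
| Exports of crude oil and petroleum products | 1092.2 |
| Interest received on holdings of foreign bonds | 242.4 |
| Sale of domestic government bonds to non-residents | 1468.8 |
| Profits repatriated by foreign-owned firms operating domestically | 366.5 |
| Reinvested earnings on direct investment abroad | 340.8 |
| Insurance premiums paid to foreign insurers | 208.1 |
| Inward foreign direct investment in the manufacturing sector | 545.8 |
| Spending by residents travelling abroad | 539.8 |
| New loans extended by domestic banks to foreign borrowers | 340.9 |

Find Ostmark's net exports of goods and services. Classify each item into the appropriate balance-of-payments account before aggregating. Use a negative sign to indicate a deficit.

56.2

Goods: 1092.2 - 986.2 = 106.0
Services: -208.1 - 539.8 + 698.1 = -49.8
Trade balance = 106.0 + (-49.8) = 56.2
(Excluded from the trade balance — capital account: acquisition of foreign patents and trademarks (non-produced assets) 129.3; financial account: borrowing by resident firms from foreign banks 1292.4, acquisition of a foreign subsidiary by a resident firm (outward FDI) 1292.8, sale of domestic government bonds to non-residents 1468.8, inward foreign direct investment in the manufacturing sector 545.8, new loans extended by domestic banks to foreign borrowers 340.9; secondary income: contributions paid to international organisations 61.2; primary income: interest received on holdings of foreign bonds 242.4, profits repatriated by foreign-owned firms operating domestically 366.5, reinvested earnings on direct investment abroad 340.8.)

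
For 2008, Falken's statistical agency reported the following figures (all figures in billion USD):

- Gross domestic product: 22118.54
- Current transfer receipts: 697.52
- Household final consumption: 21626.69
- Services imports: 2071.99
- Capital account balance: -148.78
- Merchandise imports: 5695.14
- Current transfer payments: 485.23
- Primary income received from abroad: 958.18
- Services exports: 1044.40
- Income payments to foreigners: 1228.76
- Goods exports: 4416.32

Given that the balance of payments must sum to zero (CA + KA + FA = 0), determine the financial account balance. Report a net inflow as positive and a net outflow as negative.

2513.48

Goods balance = 4416.32 - 5695.14 = -1278.82
Services balance = 1044.40 - 2071.99 = -1027.59
Trade balance (goods + services) = -1278.82 + (-1027.59) = -2306.41
Net primary income = 958.18 - 1228.76 = -270.58
Net secondary income = 697.52 - 485.23 = 212.29
Current account = -2306.41 + (-270.58) + 212.29 = -2364.70
Financial account = -(-2364.70 + (-148.78)) = 2513.48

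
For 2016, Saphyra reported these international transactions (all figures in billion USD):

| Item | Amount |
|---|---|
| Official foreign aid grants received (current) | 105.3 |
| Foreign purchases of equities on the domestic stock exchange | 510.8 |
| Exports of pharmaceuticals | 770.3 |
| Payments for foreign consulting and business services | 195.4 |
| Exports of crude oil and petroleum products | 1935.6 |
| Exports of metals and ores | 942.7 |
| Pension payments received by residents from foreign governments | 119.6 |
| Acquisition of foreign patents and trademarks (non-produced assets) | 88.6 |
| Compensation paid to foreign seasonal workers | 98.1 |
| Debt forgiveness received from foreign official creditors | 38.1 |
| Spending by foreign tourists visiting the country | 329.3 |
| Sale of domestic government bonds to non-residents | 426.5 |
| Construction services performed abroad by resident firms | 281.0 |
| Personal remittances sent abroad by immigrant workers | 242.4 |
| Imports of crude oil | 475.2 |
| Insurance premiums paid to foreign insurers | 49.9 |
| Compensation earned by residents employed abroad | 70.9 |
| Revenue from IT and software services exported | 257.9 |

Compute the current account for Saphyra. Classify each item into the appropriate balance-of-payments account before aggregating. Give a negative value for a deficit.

3751.6

Goods: 942.7 - 475.2 + 770.3 + 1935.6 = 3173.4
Services: -195.4 + 329.3 + 281.0 - 49.9 + 257.9 = 622.9
Primary income: -98.1 + 70.9 = -27.2
Secondary income: 119.6 + 105.3 - 242.4 = -17.5
Current account = 3173.4 + 622.9 + (-27.2) + (-17.5) = 3751.6
(Excluded from the current account — financial account: foreign purchases of equities on the domestic stock exchange 510.8, sale of domestic government bonds to non-residents 426.5; capital account: acquisition of foreign patents and trademarks (non-produced assets) 88.6, debt forgiveness received from foreign official creditors 38.1.)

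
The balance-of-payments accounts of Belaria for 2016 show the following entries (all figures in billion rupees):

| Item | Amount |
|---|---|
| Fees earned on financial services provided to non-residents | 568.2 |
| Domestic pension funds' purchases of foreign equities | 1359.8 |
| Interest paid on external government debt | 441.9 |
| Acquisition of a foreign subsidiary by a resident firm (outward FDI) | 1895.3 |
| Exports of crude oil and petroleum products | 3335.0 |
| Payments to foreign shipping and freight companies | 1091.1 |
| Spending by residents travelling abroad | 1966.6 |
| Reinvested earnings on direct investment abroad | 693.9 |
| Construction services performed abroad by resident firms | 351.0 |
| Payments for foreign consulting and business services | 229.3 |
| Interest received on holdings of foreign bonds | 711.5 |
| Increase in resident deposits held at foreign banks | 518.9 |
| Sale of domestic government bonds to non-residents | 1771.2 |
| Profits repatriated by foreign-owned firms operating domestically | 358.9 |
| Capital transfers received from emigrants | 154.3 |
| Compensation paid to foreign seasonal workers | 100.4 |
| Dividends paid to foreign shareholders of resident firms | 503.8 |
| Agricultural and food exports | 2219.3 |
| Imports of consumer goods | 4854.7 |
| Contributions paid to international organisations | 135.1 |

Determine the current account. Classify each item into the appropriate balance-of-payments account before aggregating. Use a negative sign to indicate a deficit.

-1802.9

Goods: 2219.3 - 4854.7 + 3335.0 = 699.6
Services: -1966.6 + 351.0 - 229.3 + 568.2 - 1091.1 = -2367.8
Primary income: 711.5 - 100.4 - 441.9 + 693.9 - 503.8 - 358.9 = 0.4
Secondary income: -135.1
Current account = 699.6 + (-2367.8) + 0.4 + (-135.1) = -1802.9
(Excluded from the current account — financial account: domestic pension funds' purchases of foreign equities 1359.8, acquisition of a foreign subsidiary by a resident firm (outward FDI) 1895.3, increase in resident deposits held at foreign banks 518.9, sale of domestic government bonds to non-residents 1771.2; capital account: capital transfers received from emigrants 154.3.)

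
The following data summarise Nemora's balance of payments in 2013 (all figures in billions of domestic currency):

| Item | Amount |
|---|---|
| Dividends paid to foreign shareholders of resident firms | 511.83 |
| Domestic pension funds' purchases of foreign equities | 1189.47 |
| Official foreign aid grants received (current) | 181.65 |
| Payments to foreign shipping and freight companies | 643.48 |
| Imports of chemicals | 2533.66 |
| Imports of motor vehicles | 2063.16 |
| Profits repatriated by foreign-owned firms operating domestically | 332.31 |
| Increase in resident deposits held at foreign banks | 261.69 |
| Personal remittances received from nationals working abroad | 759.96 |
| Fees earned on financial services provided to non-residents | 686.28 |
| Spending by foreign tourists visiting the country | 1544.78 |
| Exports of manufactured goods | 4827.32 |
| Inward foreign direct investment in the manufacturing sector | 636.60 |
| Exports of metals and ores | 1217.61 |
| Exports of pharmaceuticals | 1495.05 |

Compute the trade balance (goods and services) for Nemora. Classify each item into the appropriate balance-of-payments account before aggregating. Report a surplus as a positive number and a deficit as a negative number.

Goods: -2063.16 + 4827.32 - 2533.66 + 1217.61 + 1495.05 = 2943.16
Services: 686.28 - 643.48 + 1544.78 = 1587.58
Trade balance = 2943.16 + 1587.58 = 4530.74
(Excluded from the trade balance — primary income: dividends paid to foreign shareholders of resident firms 511.83, profits repatriated by foreign-owned firms operating domestically 332.31; financial account: domestic pension funds' purchases of foreign equities 1189.47, increase in resident deposits held at foreign banks 261.69, inward foreign direct investment in the manufacturing sector 636.60; secondary income: official foreign aid grants received (current) 181.65, personal remittances received from nationals working abroad 759.96.)

4530.74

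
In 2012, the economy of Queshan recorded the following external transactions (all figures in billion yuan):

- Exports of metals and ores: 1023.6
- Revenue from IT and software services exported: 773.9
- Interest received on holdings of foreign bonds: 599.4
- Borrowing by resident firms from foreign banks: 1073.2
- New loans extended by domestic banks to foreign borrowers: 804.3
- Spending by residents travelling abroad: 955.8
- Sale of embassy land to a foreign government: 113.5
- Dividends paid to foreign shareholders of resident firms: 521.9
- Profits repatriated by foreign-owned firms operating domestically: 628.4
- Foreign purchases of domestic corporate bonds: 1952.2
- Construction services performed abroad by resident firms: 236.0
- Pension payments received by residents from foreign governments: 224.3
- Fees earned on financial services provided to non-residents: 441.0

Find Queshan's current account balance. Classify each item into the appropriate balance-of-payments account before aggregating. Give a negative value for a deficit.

Goods: 1023.6
Services: 236.0 + 441.0 + 773.9 - 955.8 = 495.1
Primary income: -521.9 - 628.4 + 599.4 = -550.9
Secondary income: 224.3
Current account = 1023.6 + 495.1 + (-550.9) + 224.3 = 1192.1
(Excluded from the current account — financial account: borrowing by resident firms from foreign banks 1073.2, new loans extended by domestic banks to foreign borrowers 804.3, foreign purchases of domestic corporate bonds 1952.2; capital account: sale of embassy land to a foreign government 113.5.)

1192.1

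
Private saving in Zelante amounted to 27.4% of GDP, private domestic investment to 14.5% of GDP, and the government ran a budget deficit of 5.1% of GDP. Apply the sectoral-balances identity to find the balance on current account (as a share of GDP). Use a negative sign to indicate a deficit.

7.8

By the sectoral-balances identity, CA = (S_private - I) + (T - G).
Private balance = 27.4 - 14.5 = 12.9
Government balance (T - G) = -5.1
CA = 12.9 + (-5.1) = 7.8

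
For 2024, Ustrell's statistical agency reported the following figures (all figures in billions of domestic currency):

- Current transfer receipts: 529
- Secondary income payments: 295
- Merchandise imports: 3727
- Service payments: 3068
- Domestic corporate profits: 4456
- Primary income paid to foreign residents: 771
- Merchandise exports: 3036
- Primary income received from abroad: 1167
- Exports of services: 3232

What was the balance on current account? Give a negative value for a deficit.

103

Goods balance = 3036 - 3727 = -691
Services balance = 3232 - 3068 = 164
Trade balance (goods + services) = -691 + 164 = -527
Net primary income = 1167 - 771 = 396
Net secondary income = 529 - 295 = 234
Current account = -527 + 396 + 234 = 103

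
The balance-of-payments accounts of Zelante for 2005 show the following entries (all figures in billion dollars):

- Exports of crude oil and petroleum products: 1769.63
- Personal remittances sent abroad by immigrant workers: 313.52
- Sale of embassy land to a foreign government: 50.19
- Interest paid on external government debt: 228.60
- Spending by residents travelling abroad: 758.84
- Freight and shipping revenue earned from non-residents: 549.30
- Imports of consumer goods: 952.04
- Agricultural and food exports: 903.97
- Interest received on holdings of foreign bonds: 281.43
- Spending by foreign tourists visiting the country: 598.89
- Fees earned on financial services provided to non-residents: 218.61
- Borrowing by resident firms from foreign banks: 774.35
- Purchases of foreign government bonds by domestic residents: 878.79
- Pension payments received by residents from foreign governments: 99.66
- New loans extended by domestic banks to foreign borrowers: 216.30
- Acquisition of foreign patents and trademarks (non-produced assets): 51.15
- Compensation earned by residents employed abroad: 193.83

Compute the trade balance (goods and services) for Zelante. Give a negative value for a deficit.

Goods: 1769.63 - 952.04 + 903.97 = 1721.56
Services: 218.61 + 549.30 - 758.84 + 598.89 = 607.96
Trade balance = 1721.56 + 607.96 = 2329.52
(Excluded from the trade balance — secondary income: personal remittances sent abroad by immigrant workers 313.52, pension payments received by residents from foreign governments 99.66; capital account: sale of embassy land to a foreign government 50.19, acquisition of foreign patents and trademarks (non-produced assets) 51.15; primary income: interest paid on external government debt 228.60, interest received on holdings of foreign bonds 281.43, compensation earned by residents employed abroad 193.83; financial account: borrowing by resident firms from foreign banks 774.35, purchases of foreign government bonds by domestic residents 878.79, new loans extended by domestic banks to foreign borrowers 216.30.)

2329.52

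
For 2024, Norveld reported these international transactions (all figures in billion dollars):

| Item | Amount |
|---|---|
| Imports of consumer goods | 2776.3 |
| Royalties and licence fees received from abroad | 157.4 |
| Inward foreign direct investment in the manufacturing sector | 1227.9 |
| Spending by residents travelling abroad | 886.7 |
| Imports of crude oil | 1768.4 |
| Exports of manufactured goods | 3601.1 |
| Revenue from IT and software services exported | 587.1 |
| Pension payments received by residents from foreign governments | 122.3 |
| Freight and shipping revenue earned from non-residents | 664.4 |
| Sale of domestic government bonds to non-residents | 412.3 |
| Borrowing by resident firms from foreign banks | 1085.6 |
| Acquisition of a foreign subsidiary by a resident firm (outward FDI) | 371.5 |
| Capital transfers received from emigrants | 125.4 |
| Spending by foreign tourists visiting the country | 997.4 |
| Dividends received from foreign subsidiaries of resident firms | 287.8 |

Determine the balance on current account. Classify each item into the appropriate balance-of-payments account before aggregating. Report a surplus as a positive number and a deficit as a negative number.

Goods: 3601.1 - 1768.4 - 2776.3 = -943.6
Services: 587.1 + 157.4 + 997.4 - 886.7 + 664.4 = 1519.6
Primary income: 287.8
Secondary income: 122.3
Current account = (-943.6) + 1519.6 + 287.8 + 122.3 = 986.1
(Excluded from the current account — financial account: inward foreign direct investment in the manufacturing sector 1227.9, sale of domestic government bonds to non-residents 412.3, borrowing by resident firms from foreign banks 1085.6, acquisition of a foreign subsidiary by a resident firm (outward FDI) 371.5; capital account: capital transfers received from emigrants 125.4.)

986.1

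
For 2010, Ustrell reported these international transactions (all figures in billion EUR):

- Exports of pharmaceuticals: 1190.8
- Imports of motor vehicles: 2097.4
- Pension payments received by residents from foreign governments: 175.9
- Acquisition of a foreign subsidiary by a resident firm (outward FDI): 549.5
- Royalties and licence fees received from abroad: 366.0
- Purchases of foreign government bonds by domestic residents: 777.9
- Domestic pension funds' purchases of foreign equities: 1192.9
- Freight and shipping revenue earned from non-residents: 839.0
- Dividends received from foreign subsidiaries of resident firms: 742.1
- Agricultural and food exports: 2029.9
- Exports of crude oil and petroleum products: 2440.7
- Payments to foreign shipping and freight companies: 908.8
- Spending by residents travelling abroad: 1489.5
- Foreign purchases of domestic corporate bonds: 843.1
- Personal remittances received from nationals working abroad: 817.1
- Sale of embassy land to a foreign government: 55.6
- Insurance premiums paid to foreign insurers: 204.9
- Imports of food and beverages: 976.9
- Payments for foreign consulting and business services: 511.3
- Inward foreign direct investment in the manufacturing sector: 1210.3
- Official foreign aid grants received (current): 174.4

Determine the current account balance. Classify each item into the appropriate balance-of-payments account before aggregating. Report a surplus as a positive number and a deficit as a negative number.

Goods: -976.9 + 2029.9 + 2440.7 + 1190.8 - 2097.4 = 2587.1
Services: -908.8 - 204.9 + 839.0 + 366.0 - 1489.5 - 511.3 = -1909.5
Primary income: 742.1
Secondary income: 817.1 + 175.9 + 174.4 = 1167.4
Current account = 2587.1 + (-1909.5) + 742.1 + 1167.4 = 2587.1
(Excluded from the current account — financial account: acquisition of a foreign subsidiary by a resident firm (outward FDI) 549.5, purchases of foreign government bonds by domestic residents 777.9, domestic pension funds' purchases of foreign equities 1192.9, foreign purchases of domestic corporate bonds 843.1, inward foreign direct investment in the manufacturing sector 1210.3; capital account: sale of embassy land to a foreign government 55.6.)

2587.1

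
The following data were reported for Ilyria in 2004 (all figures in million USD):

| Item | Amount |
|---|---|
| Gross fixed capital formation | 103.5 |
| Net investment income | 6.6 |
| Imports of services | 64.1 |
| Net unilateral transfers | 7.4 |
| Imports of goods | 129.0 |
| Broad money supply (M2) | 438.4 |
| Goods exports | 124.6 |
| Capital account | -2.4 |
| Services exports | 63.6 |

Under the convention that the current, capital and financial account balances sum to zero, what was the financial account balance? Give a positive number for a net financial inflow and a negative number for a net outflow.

Goods balance = 124.6 - 129.0 = -4.4
Services balance = 63.6 - 64.1 = -0.5
Trade balance (goods + services) = -4.4 + (-0.5) = -4.9
Net primary income = 6.6
Net secondary income = 7.4
Current account = -4.9 + 6.6 + 7.4 = 9.1
Financial account = -(9.1 + (-2.4)) = -6.7

-6.7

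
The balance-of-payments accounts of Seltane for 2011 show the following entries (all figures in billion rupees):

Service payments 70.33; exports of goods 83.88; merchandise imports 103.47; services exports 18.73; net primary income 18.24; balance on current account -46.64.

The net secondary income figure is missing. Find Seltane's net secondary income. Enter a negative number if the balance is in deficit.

6.31

Current account = goods balance + services balance + net primary income + net secondary income
Sum of the known components = -52.95
Net secondary income = CA - (known components) = -46.64 - (-52.95) = 6.31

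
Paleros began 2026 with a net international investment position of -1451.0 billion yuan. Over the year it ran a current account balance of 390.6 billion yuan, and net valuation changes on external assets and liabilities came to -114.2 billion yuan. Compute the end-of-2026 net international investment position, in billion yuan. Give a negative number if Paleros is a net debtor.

-1174.6

Change in NIIP = current account + net valuation change = 390.6 + (-114.2) = 276.4
End-of-year NIIP = -1451.0 + 276.4 = -1174.6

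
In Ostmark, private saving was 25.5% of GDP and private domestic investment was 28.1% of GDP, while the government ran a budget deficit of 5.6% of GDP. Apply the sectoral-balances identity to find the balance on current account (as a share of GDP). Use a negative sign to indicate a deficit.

By the sectoral-balances identity, CA = (S_private - I) + (T - G).
Private balance = 25.5 - 28.1 = -2.6
Government balance (T - G) = -5.6
CA = -2.6 + (-5.6) = -8.2

-8.2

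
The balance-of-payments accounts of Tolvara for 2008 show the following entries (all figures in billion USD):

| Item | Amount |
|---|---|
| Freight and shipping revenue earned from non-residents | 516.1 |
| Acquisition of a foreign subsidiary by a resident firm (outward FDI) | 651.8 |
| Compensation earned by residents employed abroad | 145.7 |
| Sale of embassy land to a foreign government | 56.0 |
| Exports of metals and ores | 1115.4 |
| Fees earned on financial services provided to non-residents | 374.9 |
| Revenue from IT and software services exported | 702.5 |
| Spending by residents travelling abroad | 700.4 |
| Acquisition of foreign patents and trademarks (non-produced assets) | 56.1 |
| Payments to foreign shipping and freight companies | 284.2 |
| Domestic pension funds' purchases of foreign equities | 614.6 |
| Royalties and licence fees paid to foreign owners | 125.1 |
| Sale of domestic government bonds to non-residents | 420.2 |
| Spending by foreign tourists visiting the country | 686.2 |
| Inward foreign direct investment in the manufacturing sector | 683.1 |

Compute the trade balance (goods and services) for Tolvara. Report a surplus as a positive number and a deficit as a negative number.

Goods: 1115.4
Services: -125.1 + 374.9 + 702.5 + 686.2 - 284.2 - 700.4 + 516.1 = 1170.0
Trade balance = 1115.4 + 1170.0 = 2285.4
(Excluded from the trade balance — financial account: acquisition of a foreign subsidiary by a resident firm (outward FDI) 651.8, domestic pension funds' purchases of foreign equities 614.6, sale of domestic government bonds to non-residents 420.2, inward foreign direct investment in the manufacturing sector 683.1; primary income: compensation earned by residents employed abroad 145.7; capital account: sale of embassy land to a foreign government 56.0, acquisition of foreign patents and trademarks (non-produced assets) 56.1.)

2285.4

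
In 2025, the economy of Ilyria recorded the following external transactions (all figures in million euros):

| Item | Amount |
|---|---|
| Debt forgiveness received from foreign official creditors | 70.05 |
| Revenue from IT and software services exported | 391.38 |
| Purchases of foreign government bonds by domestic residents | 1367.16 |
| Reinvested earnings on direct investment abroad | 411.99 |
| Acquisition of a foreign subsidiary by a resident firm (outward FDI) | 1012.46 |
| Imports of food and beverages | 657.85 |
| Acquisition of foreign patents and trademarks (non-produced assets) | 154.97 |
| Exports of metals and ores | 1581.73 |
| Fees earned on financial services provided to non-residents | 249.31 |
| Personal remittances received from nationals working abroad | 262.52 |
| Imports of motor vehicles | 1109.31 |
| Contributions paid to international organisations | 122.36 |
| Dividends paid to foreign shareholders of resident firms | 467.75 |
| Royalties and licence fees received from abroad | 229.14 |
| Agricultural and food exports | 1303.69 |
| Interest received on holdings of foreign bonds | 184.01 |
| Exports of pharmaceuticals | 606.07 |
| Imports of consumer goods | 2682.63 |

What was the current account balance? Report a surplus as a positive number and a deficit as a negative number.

179.94

Goods: -2682.63 + 1303.69 - 657.85 - 1109.31 + 1581.73 + 606.07 = -958.30
Services: 391.38 + 249.31 + 229.14 = 869.83
Primary income: -467.75 + 411.99 + 184.01 = 128.25
Secondary income: -122.36 + 262.52 = 140.16
Current account = (-958.30) + 869.83 + 128.25 + 140.16 = 179.94
(Excluded from the current account — capital account: debt forgiveness received from foreign official creditors 70.05, acquisition of foreign patents and trademarks (non-produced assets) 154.97; financial account: purchases of foreign government bonds by domestic residents 1367.16, acquisition of a foreign subsidiary by a resident firm (outward FDI) 1012.46.)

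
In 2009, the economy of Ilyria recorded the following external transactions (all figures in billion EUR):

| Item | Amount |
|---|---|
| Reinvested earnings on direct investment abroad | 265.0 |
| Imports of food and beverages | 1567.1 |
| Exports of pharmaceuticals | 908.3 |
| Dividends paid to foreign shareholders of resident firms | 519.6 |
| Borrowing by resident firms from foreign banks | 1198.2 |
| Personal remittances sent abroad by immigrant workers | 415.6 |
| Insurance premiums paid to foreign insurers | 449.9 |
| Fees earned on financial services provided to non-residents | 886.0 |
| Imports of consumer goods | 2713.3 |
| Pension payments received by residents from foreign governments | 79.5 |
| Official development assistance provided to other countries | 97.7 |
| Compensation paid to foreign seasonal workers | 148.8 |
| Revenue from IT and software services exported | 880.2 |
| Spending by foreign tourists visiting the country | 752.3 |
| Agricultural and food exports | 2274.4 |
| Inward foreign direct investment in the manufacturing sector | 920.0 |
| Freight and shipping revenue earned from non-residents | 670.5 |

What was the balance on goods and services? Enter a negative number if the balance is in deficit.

Goods: -2713.3 + 2274.4 + 908.3 - 1567.1 = -1097.7
Services: 886.0 - 449.9 + 670.5 + 880.2 + 752.3 = 2739.1
Trade balance = -1097.7 + 2739.1 = 1641.4
(Excluded from the trade balance — primary income: reinvested earnings on direct investment abroad 265.0, dividends paid to foreign shareholders of resident firms 519.6, compensation paid to foreign seasonal workers 148.8; financial account: borrowing by resident firms from foreign banks 1198.2, inward foreign direct investment in the manufacturing sector 920.0; secondary income: personal remittances sent abroad by immigrant workers 415.6, pension payments received by residents from foreign governments 79.5, official development assistance provided to other countries 97.7.)

1641.4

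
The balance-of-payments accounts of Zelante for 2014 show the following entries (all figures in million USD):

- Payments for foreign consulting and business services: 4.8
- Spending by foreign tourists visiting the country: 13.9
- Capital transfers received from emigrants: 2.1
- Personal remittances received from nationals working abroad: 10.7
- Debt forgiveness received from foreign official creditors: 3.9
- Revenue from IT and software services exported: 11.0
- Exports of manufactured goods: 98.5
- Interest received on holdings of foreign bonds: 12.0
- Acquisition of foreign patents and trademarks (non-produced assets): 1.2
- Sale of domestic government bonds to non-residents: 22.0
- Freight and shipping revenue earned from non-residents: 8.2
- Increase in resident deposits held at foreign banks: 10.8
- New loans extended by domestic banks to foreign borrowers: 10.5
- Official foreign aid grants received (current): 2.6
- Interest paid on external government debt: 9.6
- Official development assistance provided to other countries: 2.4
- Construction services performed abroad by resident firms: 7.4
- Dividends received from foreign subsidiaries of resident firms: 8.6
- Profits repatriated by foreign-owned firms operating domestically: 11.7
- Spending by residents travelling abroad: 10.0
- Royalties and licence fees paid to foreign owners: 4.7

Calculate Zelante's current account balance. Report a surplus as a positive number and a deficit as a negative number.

129.7

Goods: 98.5
Services: -4.8 + 11.0 + 13.9 + 7.4 + 8.2 - 4.7 - 10.0 = 21.0
Primary income: -9.6 - 11.7 + 8.6 + 12.0 = -0.7
Secondary income: -2.4 + 10.7 + 2.6 = 10.9
Current account = 98.5 + 21.0 + (-0.7) + 10.9 = 129.7
(Excluded from the current account — capital account: capital transfers received from emigrants 2.1, debt forgiveness received from foreign official creditors 3.9, acquisition of foreign patents and trademarks (non-produced assets) 1.2; financial account: sale of domestic government bonds to non-residents 22.0, increase in resident deposits held at foreign banks 10.8, new loans extended by domestic banks to foreign borrowers 10.5.)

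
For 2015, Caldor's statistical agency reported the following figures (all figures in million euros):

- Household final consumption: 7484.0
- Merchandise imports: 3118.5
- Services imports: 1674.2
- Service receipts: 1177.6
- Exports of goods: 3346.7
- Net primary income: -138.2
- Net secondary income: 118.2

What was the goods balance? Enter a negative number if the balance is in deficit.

228.2

Goods balance = 3346.7 - 3118.5 = 228.2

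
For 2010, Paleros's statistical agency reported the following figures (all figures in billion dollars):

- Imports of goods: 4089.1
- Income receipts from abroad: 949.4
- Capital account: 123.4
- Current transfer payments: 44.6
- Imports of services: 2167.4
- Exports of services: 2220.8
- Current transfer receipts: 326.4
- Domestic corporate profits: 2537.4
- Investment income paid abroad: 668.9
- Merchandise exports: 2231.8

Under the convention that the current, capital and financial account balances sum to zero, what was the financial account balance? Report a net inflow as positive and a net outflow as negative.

Goods balance = 2231.8 - 4089.1 = -1857.3
Services balance = 2220.8 - 2167.4 = 53.4
Trade balance (goods + services) = -1857.3 + 53.4 = -1803.9
Net primary income = 949.4 - 668.9 = 280.5
Net secondary income = 326.4 - 44.6 = 281.8
Current account = -1803.9 + 280.5 + 281.8 = -1241.6
Financial account = -(-1241.6 + 123.4) = 1118.2

1118.2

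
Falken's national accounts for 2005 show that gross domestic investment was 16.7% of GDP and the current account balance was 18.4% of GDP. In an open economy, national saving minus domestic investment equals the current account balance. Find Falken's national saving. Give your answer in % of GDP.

35.1

S = I + CA = 16.7 + 18.4 = 35.1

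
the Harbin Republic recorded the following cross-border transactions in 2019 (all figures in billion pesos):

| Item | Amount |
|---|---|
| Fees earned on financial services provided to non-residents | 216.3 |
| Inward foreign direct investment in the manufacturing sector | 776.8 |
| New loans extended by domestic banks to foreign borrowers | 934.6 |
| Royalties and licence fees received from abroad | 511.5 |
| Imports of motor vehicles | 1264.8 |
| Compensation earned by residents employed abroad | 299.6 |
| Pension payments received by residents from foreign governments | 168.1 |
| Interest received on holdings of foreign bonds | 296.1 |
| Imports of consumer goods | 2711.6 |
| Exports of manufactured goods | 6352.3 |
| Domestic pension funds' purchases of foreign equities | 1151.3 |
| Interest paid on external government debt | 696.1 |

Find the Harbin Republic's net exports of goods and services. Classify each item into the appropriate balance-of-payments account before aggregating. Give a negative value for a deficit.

Goods: -2711.6 - 1264.8 + 6352.3 = 2375.9
Services: 511.5 + 216.3 = 727.8
Trade balance = 2375.9 + 727.8 = 3103.7
(Excluded from the trade balance — financial account: inward foreign direct investment in the manufacturing sector 776.8, new loans extended by domestic banks to foreign borrowers 934.6, domestic pension funds' purchases of foreign equities 1151.3; primary income: compensation earned by residents employed abroad 299.6, interest received on holdings of foreign bonds 296.1, interest paid on external government debt 696.1; secondary income: pension payments received by residents from foreign governments 168.1.)

3103.7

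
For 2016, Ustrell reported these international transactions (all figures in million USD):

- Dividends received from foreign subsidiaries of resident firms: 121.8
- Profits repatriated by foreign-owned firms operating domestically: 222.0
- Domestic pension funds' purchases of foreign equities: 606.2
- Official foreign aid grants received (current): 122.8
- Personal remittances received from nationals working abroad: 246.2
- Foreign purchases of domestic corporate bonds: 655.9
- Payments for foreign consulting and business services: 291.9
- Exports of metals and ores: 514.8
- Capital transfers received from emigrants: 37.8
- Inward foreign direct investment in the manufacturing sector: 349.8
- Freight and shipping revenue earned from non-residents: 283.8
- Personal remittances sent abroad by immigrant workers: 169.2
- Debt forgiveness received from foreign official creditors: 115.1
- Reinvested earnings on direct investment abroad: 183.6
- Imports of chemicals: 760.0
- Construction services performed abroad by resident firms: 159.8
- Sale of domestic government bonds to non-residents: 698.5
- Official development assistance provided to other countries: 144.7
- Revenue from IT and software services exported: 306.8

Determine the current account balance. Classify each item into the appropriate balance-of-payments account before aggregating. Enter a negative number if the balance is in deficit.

Goods: -760.0 + 514.8 = -245.2
Services: 306.8 + 159.8 - 291.9 + 283.8 = 458.5
Primary income: -222.0 + 121.8 + 183.6 = 83.4
Secondary income: 246.2 - 144.7 - 169.2 + 122.8 = 55.1
Current account = (-245.2) + 458.5 + 83.4 + 55.1 = 351.8
(Excluded from the current account — financial account: domestic pension funds' purchases of foreign equities 606.2, foreign purchases of domestic corporate bonds 655.9, inward foreign direct investment in the manufacturing sector 349.8, sale of domestic government bonds to non-residents 698.5; capital account: capital transfers received from emigrants 37.8, debt forgiveness received from foreign official creditors 115.1.)

351.8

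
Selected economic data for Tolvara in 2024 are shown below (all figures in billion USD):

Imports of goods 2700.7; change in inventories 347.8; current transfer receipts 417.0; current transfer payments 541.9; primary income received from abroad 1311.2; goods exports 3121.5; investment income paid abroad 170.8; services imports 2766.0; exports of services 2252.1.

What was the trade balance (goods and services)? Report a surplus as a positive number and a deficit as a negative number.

Goods balance = 3121.5 - 2700.7 = 420.8
Services balance = 2252.1 - 2766.0 = -513.9
Trade balance (goods + services) = 420.8 + (-513.9) = -93.1

-93.1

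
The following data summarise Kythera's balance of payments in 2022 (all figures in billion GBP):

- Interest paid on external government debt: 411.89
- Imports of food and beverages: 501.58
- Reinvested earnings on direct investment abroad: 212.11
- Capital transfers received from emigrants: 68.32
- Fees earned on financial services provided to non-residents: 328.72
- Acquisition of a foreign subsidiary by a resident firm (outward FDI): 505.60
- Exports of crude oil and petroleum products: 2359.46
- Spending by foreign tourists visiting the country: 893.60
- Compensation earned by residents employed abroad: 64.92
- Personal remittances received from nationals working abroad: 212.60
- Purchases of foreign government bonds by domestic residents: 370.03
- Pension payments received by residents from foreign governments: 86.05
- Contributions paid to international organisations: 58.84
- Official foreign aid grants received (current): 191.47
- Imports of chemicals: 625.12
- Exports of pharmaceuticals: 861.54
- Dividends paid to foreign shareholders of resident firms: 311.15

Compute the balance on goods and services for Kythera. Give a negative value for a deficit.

3316.62

Goods: -625.12 + 2359.46 + 861.54 - 501.58 = 2094.30
Services: 893.60 + 328.72 = 1222.32
Trade balance = 2094.30 + 1222.32 = 3316.62
(Excluded from the trade balance — primary income: interest paid on external government debt 411.89, reinvested earnings on direct investment abroad 212.11, compensation earned by residents employed abroad 64.92, dividends paid to foreign shareholders of resident firms 311.15; capital account: capital transfers received from emigrants 68.32; financial account: acquisition of a foreign subsidiary by a resident firm (outward FDI) 505.60, purchases of foreign government bonds by domestic residents 370.03; secondary income: personal remittances received from nationals working abroad 212.60, pension payments received by residents from foreign governments 86.05, contributions paid to international organisations 58.84, official foreign aid grants received (current) 191.47.)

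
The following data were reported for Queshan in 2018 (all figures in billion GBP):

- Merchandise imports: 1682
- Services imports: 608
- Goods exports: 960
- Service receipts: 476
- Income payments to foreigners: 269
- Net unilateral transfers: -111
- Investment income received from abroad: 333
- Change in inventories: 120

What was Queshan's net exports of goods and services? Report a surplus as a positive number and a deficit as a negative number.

-854

Goods balance = 960 - 1682 = -722
Services balance = 476 - 608 = -132
Trade balance (goods + services) = -722 + (-132) = -854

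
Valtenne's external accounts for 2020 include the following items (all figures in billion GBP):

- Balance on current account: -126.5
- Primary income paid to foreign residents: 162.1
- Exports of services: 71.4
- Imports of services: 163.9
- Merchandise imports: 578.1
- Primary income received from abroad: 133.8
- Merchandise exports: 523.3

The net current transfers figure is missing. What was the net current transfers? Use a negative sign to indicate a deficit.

49.1

Current account = goods balance + services balance + net primary income + net secondary income
Sum of the known components = -175.6
Net current transfers = CA - (known components) = -126.5 - (-175.6) = 49.1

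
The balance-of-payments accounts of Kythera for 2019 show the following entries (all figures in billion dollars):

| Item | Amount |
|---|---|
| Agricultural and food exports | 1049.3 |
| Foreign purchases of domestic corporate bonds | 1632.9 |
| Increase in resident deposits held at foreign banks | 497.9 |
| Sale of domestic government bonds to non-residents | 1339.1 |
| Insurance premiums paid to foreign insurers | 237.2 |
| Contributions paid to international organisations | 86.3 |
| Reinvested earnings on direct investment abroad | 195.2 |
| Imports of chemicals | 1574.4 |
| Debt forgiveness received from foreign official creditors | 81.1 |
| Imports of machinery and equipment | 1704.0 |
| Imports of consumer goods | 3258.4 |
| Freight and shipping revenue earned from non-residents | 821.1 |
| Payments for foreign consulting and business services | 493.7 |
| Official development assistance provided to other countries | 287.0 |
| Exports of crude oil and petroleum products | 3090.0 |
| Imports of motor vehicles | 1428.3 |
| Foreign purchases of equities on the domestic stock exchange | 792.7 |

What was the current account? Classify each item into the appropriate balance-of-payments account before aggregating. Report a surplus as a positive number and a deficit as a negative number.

-3913.7

Goods: -1428.3 - 1574.4 + 3090.0 + 1049.3 - 3258.4 - 1704.0 = -3825.8
Services: -237.2 + 821.1 - 493.7 = 90.2
Primary income: 195.2
Secondary income: -86.3 - 287.0 = -373.3
Current account = (-3825.8) + 90.2 + 195.2 + (-373.3) = -3913.7
(Excluded from the current account — financial account: foreign purchases of domestic corporate bonds 1632.9, increase in resident deposits held at foreign banks 497.9, sale of domestic government bonds to non-residents 1339.1, foreign purchases of equities on the domestic stock exchange 792.7; capital account: debt forgiveness received from foreign official creditors 81.1.)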